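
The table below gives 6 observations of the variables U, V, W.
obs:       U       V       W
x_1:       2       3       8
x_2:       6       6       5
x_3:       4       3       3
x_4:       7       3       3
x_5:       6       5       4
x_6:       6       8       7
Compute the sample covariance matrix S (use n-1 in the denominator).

Step 1 — column means:
  mean(U) = (2 + 6 + 4 + 7 + 6 + 6) / 6 = 31/6 = 5.1667
  mean(V) = (3 + 6 + 3 + 3 + 5 + 8) / 6 = 28/6 = 4.6667
  mean(W) = (8 + 5 + 3 + 3 + 4 + 7) / 6 = 30/6 = 5

Step 2 — sample covariance S[i,j] = (1/(n-1)) · Σ_k (x_{k,i} - mean_i) · (x_{k,j} - mean_j), with n-1 = 5.
  S[U,U] = ((-3.1667)·(-3.1667) + (0.8333)·(0.8333) + (-1.1667)·(-1.1667) + (1.8333)·(1.8333) + (0.8333)·(0.8333) + (0.8333)·(0.8333)) / 5 = 16.8333/5 = 3.3667
  S[U,V] = ((-3.1667)·(-1.6667) + (0.8333)·(1.3333) + (-1.1667)·(-1.6667) + (1.8333)·(-1.6667) + (0.8333)·(0.3333) + (0.8333)·(3.3333)) / 5 = 8.3333/5 = 1.6667
  S[U,W] = ((-3.1667)·(3) + (0.8333)·(0) + (-1.1667)·(-2) + (1.8333)·(-2) + (0.8333)·(-1) + (0.8333)·(2)) / 5 = -10/5 = -2
  S[V,V] = ((-1.6667)·(-1.6667) + (1.3333)·(1.3333) + (-1.6667)·(-1.6667) + (-1.6667)·(-1.6667) + (0.3333)·(0.3333) + (3.3333)·(3.3333)) / 5 = 21.3333/5 = 4.2667
  S[V,W] = ((-1.6667)·(3) + (1.3333)·(0) + (-1.6667)·(-2) + (-1.6667)·(-2) + (0.3333)·(-1) + (3.3333)·(2)) / 5 = 8/5 = 1.6
  S[W,W] = ((3)·(3) + (0)·(0) + (-2)·(-2) + (-2)·(-2) + (-1)·(-1) + (2)·(2)) / 5 = 22/5 = 4.4

S is symmetric (S[j,i] = S[i,j]). Assembling:

S = [[3.3667, 1.6667, -2],
 [1.6667, 4.2667, 1.6],
 [-2, 1.6, 4.4]]


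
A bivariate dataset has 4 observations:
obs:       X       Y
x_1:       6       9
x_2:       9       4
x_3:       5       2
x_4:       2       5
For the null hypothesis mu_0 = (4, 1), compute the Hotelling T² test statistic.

Step 1 — sample mean vector:
  mean(X) = (6 + 9 + 5 + 2) / 4 = 22/4 = 5.5
  mean(Y) = (9 + 4 + 2 + 5) / 4 = 20/4 = 5
  x̄ = (5.5, 5),  deviation x̄ - mu_0 = (5.5, 5) - (4, 1) = (1.5, 4).

Step 2 — sample covariance matrix, S[i,j] = (1/(n-1)) · Σ_k (x_{k,i} - mean_i) · (x_{k,j} - mean_j), divisor n-1 = 3:
  S[X,X] = ((0.5)·(0.5) + (3.5)·(3.5) + (-0.5)·(-0.5) + (-3.5)·(-3.5)) / 3 = 25/3 = 8.3333
  S[X,Y] = ((0.5)·(4) + (3.5)·(-1) + (-0.5)·(-3) + (-3.5)·(0)) / 3 = 0/3 = 0
  S[Y,Y] = ((4)·(4) + (-1)·(-1) + (-3)·(-3) + (0)·(0)) / 3 = 26/3 = 8.6667
  S = [[8.3333, 0],
 [0, 8.6667]].

Step 3 — invert S. det(S) = 8.3333·8.6667 - (0)² = 72.2222.
  S^{-1} = (1/det) · [[d, -b], [-b, a]] = [[0.12, 0],
 [0, 0.1154]].

Step 4 — quadratic form (x̄ - mu_0)^T · S^{-1} · (x̄ - mu_0):
  S^{-1} · (x̄ - mu_0) = (0.18, 0.4615),
  (x̄ - mu_0)^T · [...] = (1.5)·(0.18) + (4)·(0.4615) = 2.1162.

Step 5 — scale by n: T² = 4 · 2.1162 = 8.4646.

T² ≈ 8.4646


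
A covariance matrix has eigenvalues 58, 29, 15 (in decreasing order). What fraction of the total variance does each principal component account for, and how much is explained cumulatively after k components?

Step 1 — total variance = trace(Sigma) = Σ λ_i = 58 + 29 + 15 = 102.

Step 2 — fraction explained by component i = λ_i / Σ λ:
  PC1: 58/102 = 0.5686
  PC2: 29/102 = 0.2843
  PC3: 15/102 = 0.1471

Step 3 — cumulative fraction after k components = (λ_1 + ... + λ_k) / Σ λ:
  k = 1: 58/102 = 0.5686
  k = 2: (58 + 29)/102 = 87/102 = 0.8529
  k = 3: (58 + 29 + 15)/102 = 102/102 = 1

Summary (fraction, with percent):

explained: PC1 0.5686 (56.86%), PC2 0.2843 (28.43%), PC3 0.1471 (14.71%);  cumulative: 0.5686, 0.8529, 1


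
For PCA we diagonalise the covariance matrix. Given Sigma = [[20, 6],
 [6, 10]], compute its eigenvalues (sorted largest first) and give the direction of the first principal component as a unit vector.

Step 1 — characteristic polynomial of 2×2 Sigma:
  det(Sigma - λI) = λ² - trace · λ + det = 0.
  trace = 20 + 10 = 30, det = 20·10 - (6)² = 164.
Step 2 — discriminant:
  Δ = trace² - 4·det = 900 - 656 = 244.
Step 3 — eigenvalues:
  λ = (trace ± √Δ)/2 = (30 ± 15.6205)/2,
  λ_1 = 22.8102,  λ_2 = 7.1898.

Step 4 — unit eigenvector for λ_1: solve (Sigma - λ_1 I)v = 0. First row:
  (20 - 22.8102)·v_x + (6)·v_y = 0, i.e. (-2.8102)·v_x + (6)·v_y = 0,
  so v ∝ (b, λ_1 - a) = (6, 2.8102) = u.
  ||u|| = √((6)² + (2.8102)²) = √(43.8975) ≈ 6.6255,
  v_1 = u/||u|| ≈ (0.9056, 0.4242) (||v_1|| = 1).

λ_1 = 22.8102,  λ_2 = 7.1898;  v_1 ≈ (0.9056, 0.4242)


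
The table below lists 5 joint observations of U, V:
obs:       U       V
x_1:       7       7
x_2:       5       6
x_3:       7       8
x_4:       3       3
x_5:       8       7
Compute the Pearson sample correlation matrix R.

Step 1 — column means:
  mean(U) = (7 + 5 + 7 + 3 + 8) / 5 = 30/5 = 6
  mean(V) = (7 + 6 + 8 + 3 + 7) / 5 = 31/5 = 6.2

Step 2 — sample variances and covariances s[i,j] = (1/(n-1)) · Σ_k (x_{k,i} - mean_i) · (x_{k,j} - mean_j), with n-1 = 4:
  s[U,U] = ((1)·(1) + (-1)·(-1) + (1)·(1) + (-3)·(-3) + (2)·(2)) / 4 = 16/4 = 4
  s[U,V] = ((1)·(0.8) + (-1)·(-0.2) + (1)·(1.8) + (-3)·(-3.2) + (2)·(0.8)) / 4 = 14/4 = 3.5
  s[V,V] = ((0.8)·(0.8) + (-0.2)·(-0.2) + (1.8)·(1.8) + (-3.2)·(-3.2) + (0.8)·(0.8)) / 4 = 14.8/4 = 3.7
  Sample standard deviations s_i = √(s[i,i]):
  s(U) = √(4) = 2
  s(V) = √(3.7) = 1.9235

Step 3 — r_{ij} = s_{ij} / (s_i · s_j):
  r[U,U] = 1 (diagonal).
  r[U,V] = 3.5 / (2 · 1.9235) = 3.5 / 3.8471 = 0.9098
  r[V,V] = 1 (diagonal).

R is symmetric with unit diagonal. Assembling:

R = [[1, 0.9098],
 [0.9098, 1]]


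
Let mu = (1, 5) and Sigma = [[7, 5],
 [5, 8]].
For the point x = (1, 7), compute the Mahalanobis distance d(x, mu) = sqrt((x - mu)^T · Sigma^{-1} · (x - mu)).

Step 1 — centre the observation: (x - mu) = (0, 2).

Step 2 — invert Sigma. det(Sigma) = 7·8 - (5)² = 31.
  Sigma^{-1} = (1/det) · [[d, -b], [-b, a]] = [[0.2581, -0.1613],
 [-0.1613, 0.2258]].

Step 3 — form the quadratic (x - mu)^T · Sigma^{-1} · (x - mu):
  Sigma^{-1} · (x - mu) = (-0.3226, 0.4516).
  (x - mu)^T · [Sigma^{-1} · (x - mu)] = (0)·(-0.3226) + (2)·(0.4516) = 0.9032.

Step 4 — take square root: d = √(0.9032) ≈ 0.9504.

d(x, mu) = √(0.9032) ≈ 0.9504


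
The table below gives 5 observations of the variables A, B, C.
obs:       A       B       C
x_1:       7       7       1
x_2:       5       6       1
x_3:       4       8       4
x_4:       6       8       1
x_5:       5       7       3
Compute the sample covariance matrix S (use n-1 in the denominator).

Step 1 — column means:
  mean(A) = (7 + 5 + 4 + 6 + 5) / 5 = 27/5 = 5.4
  mean(B) = (7 + 6 + 8 + 8 + 7) / 5 = 36/5 = 7.2
  mean(C) = (1 + 1 + 4 + 1 + 3) / 5 = 10/5 = 2

Step 2 — sample covariance S[i,j] = (1/(n-1)) · Σ_k (x_{k,i} - mean_i) · (x_{k,j} - mean_j), with n-1 = 4.
  S[A,A] = ((1.6)·(1.6) + (-0.4)·(-0.4) + (-1.4)·(-1.4) + (0.6)·(0.6) + (-0.4)·(-0.4)) / 4 = 5.2/4 = 1.3
  S[A,B] = ((1.6)·(-0.2) + (-0.4)·(-1.2) + (-1.4)·(0.8) + (0.6)·(0.8) + (-0.4)·(-0.2)) / 4 = -0.4/4 = -0.1
  S[A,C] = ((1.6)·(-1) + (-0.4)·(-1) + (-1.4)·(2) + (0.6)·(-1) + (-0.4)·(1)) / 4 = -5/4 = -1.25
  S[B,B] = ((-0.2)·(-0.2) + (-1.2)·(-1.2) + (0.8)·(0.8) + (0.8)·(0.8) + (-0.2)·(-0.2)) / 4 = 2.8/4 = 0.7
  S[B,C] = ((-0.2)·(-1) + (-1.2)·(-1) + (0.8)·(2) + (0.8)·(-1) + (-0.2)·(1)) / 4 = 2/4 = 0.5
  S[C,C] = ((-1)·(-1) + (-1)·(-1) + (2)·(2) + (-1)·(-1) + (1)·(1)) / 4 = 8/4 = 2

S is symmetric (S[j,i] = S[i,j]). Assembling:

S = [[1.3, -0.1, -1.25],
 [-0.1, 0.7, 0.5],
 [-1.25, 0.5, 2]]


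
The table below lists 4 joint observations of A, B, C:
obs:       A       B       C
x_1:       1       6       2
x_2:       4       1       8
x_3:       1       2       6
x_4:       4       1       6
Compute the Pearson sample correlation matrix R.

Step 1 — column means:
  mean(A) = (1 + 4 + 1 + 4) / 4 = 10/4 = 2.5
  mean(B) = (6 + 1 + 2 + 1) / 4 = 10/4 = 2.5
  mean(C) = (2 + 8 + 6 + 6) / 4 = 22/4 = 5.5

Step 2 — sample variances and covariances s[i,j] = (1/(n-1)) · Σ_k (x_{k,i} - mean_i) · (x_{k,j} - mean_j), with n-1 = 3:
  s[A,A] = ((-1.5)·(-1.5) + (1.5)·(1.5) + (-1.5)·(-1.5) + (1.5)·(1.5)) / 3 = 9/3 = 3
  s[A,B] = ((-1.5)·(3.5) + (1.5)·(-1.5) + (-1.5)·(-0.5) + (1.5)·(-1.5)) / 3 = -9/3 = -3
  s[A,C] = ((-1.5)·(-3.5) + (1.5)·(2.5) + (-1.5)·(0.5) + (1.5)·(0.5)) / 3 = 9/3 = 3
  s[B,B] = ((3.5)·(3.5) + (-1.5)·(-1.5) + (-0.5)·(-0.5) + (-1.5)·(-1.5)) / 3 = 17/3 = 5.6667
  s[B,C] = ((3.5)·(-3.5) + (-1.5)·(2.5) + (-0.5)·(0.5) + (-1.5)·(0.5)) / 3 = -17/3 = -5.6667
  s[C,C] = ((-3.5)·(-3.5) + (2.5)·(2.5) + (0.5)·(0.5) + (0.5)·(0.5)) / 3 = 19/3 = 6.3333
  Sample standard deviations s_i = √(s[i,i]):
  s(A) = √(3) = 1.7321
  s(B) = √(5.6667) = 2.3805
  s(C) = √(6.3333) = 2.5166

Step 3 — r_{ij} = s_{ij} / (s_i · s_j):
  r[A,A] = 1 (diagonal).
  r[A,B] = -3 / (1.7321 · 2.3805) = -3 / 4.1231 = -0.7276
  r[A,C] = 3 / (1.7321 · 2.5166) = 3 / 4.3589 = 0.6882
  r[B,B] = 1 (diagonal).
  r[B,C] = -5.6667 / (2.3805 · 2.5166) = -5.6667 / 5.9907 = -0.9459
  r[C,C] = 1 (diagonal).

R is symmetric with unit diagonal. Assembling:

R = [[1, -0.7276, 0.6882],
 [-0.7276, 1, -0.9459],
 [0.6882, -0.9459, 1]]


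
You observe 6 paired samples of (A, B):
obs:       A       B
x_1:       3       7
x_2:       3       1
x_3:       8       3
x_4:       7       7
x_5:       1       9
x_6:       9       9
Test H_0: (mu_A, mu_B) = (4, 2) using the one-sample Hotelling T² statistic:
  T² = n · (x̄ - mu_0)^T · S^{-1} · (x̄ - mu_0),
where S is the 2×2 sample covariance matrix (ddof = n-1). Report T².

Step 1 — sample mean vector:
  mean(A) = (3 + 3 + 8 + 7 + 1 + 9) / 6 = 31/6 = 5.1667
  mean(B) = (7 + 1 + 3 + 7 + 9 + 9) / 6 = 36/6 = 6
  x̄ = (5.1667, 6),  deviation x̄ - mu_0 = (5.1667, 6) - (4, 2) = (1.1667, 4).

Step 2 — sample covariance matrix, S[i,j] = (1/(n-1)) · Σ_k (x_{k,i} - mean_i) · (x_{k,j} - mean_j), divisor n-1 = 5:
  S[A,A] = ((-2.1667)·(-2.1667) + (-2.1667)·(-2.1667) + (2.8333)·(2.8333) + (1.8333)·(1.8333) + (-4.1667)·(-4.1667) + (3.8333)·(3.8333)) / 5 = 52.8333/5 = 10.5667
  S[A,B] = ((-2.1667)·(1) + (-2.1667)·(-5) + (2.8333)·(-3) + (1.8333)·(1) + (-4.1667)·(3) + (3.8333)·(3)) / 5 = 1/5 = 0.2
  S[B,B] = ((1)·(1) + (-5)·(-5) + (-3)·(-3) + (1)·(1) + (3)·(3) + (3)·(3)) / 5 = 54/5 = 10.8
  S = [[10.5667, 0.2],
 [0.2, 10.8]].

Step 3 — invert S. det(S) = 10.5667·10.8 - (0.2)² = 114.08.
  S^{-1} = (1/det) · [[d, -b], [-b, a]] = [[0.0947, -0.0018],
 [-0.0018, 0.0926]].

Step 4 — quadratic form (x̄ - mu_0)^T · S^{-1} · (x̄ - mu_0):
  S^{-1} · (x̄ - mu_0) = (0.1034, 0.3685),
  (x̄ - mu_0)^T · [...] = (1.1667)·(0.1034) + (4)·(0.3685) = 1.5945.

Step 5 — scale by n: T² = 6 · 1.5945 = 9.567.

T² ≈ 9.567


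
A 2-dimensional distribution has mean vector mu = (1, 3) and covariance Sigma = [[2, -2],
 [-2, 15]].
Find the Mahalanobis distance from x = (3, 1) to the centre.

Step 1 — centre the observation: (x - mu) = (2, -2).

Step 2 — invert Sigma. det(Sigma) = 2·15 - (-2)² = 26.
  Sigma^{-1} = (1/det) · [[d, -b], [-b, a]] = [[0.5769, 0.0769],
 [0.0769, 0.0769]].

Step 3 — form the quadratic (x - mu)^T · Sigma^{-1} · (x - mu):
  Sigma^{-1} · (x - mu) = (1, 0).
  (x - mu)^T · [Sigma^{-1} · (x - mu)] = (2)·(1) + (-2)·(0) = 2.

Step 4 — take square root: d = √(2) ≈ 1.4142.

d(x, mu) = √(2) ≈ 1.4142


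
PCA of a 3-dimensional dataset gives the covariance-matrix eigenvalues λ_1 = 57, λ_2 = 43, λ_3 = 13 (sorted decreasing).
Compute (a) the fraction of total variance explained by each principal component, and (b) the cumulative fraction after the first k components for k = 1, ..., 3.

Step 1 — total variance = trace(Sigma) = Σ λ_i = 57 + 43 + 13 = 113.

Step 2 — fraction explained by component i = λ_i / Σ λ:
  PC1: 57/113 = 0.5044
  PC2: 43/113 = 0.3805
  PC3: 13/113 = 0.115

Step 3 — cumulative fraction after k components = (λ_1 + ... + λ_k) / Σ λ:
  k = 1: 57/113 = 0.5044
  k = 2: (57 + 43)/113 = 100/113 = 0.885
  k = 3: (57 + 43 + 13)/113 = 113/113 = 1

Summary (fraction, with percent):

explained: PC1 0.5044 (50.44%), PC2 0.3805 (38.05%), PC3 0.115 (11.5%);  cumulative: 0.5044, 0.885, 1


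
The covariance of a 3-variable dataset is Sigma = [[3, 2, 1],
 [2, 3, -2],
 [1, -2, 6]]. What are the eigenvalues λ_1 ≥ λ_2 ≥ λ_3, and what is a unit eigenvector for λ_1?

Step 1 — characteristic polynomial p(λ) = det(λI - Sigma) = λ³ - tr·λ² + c_1·λ - det, where tr = trace, c_1 = sum of the principal 2×2 minors, det = det(Sigma):
  tr = 3 + 3 + 6 = 12,
  c_1 = (3·3 - (2)²) + (3·6 - (1)²) + (3·6 - (-2)²) = 5 + 17 + 14 = 36,
  det = 3·(3·6 - (-2)²) - (2)·((2)·6 - (-2)·(1)) + (1)·((2)·(-2) - 3·(1)) = 3·(14) - (2)·(14) + (1)·(-7) = 7.
  So p(λ) = λ³ - 12λ² + 36λ - 7.
Step 2 — look for an integer root (rational root theorem: any rational root is an integer divisor of 7). Testing λ = 7:
  p(7) = 343 - 588 + 252 - 7 = 0  ✓
  Dividing out (λ - 7): p(λ) = (λ - 7)(λ² - 5λ + 1).
Step 3 — remaining eigenvalues from the quadratic λ² - 5λ + 1 = 0:
  Δ = 5² - 4·1 = 25 - 4 = 21,  λ = (5 ± √21)/2 = (5 ± 4.5826)/2 ≈ 4.7913 or 0.2087.
  Sorted: λ_1 = 7,  λ_2 = 4.7913,  λ_3 = 0.2087  (check: sum = 12 = tr ✓).

Step 4 — unit eigenvector for λ_1 = 7: v spans the null space of (Sigma - λ_1 I), whose rows are
  r_1 = (-4, 2, 1),  r_2 = (2, -4, -2),  r_3 = (1, -2, -1).
  v is orthogonal to every row, so take v ∝ r_1 × r_2 = ((2)·(-2) - (1)·(-4), (1)·(2) - (-4)·(-2), (-4)·(-4) - (2)·(2)) = (0, -6, 12).
  Rescale (divide by 6; multiply by -1 so the first nonzero entry is positive): u = (0, 1, -2).
  ||u|| = √((0)² + (1)² + (-2)²) = √(5) ≈ 2.2361,  v_1 = u/||u|| ≈ (0, 0.4472, -0.8944) (||v_1|| = 1).

λ_1 = 7,  λ_2 = 4.7913,  λ_3 = 0.2087;  v_1 ≈ (0, 0.4472, -0.8944)


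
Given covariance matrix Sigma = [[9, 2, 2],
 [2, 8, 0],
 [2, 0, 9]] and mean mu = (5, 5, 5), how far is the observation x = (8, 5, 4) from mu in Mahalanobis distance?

Step 1 — centre the observation: (x - mu) = (3, 0, -1).

Step 2 — invert Sigma (cofactor / det for 3×3, or solve directly):
  Sigma^{-1} = [[0.1241, -0.031, -0.0276],
 [-0.031, 0.1328, 0.0069],
 [-0.0276, 0.0069, 0.1172]].

Step 3 — form the quadratic (x - mu)^T · Sigma^{-1} · (x - mu):
  Sigma^{-1} · (x - mu) = (0.4, -0.1, -0.2).
  (x - mu)^T · [Sigma^{-1} · (x - mu)] = (3)·(0.4) + (0)·(-0.1) + (-1)·(-0.2) = 1.4.

Step 4 — take square root: d = √(1.4) ≈ 1.1832.

d(x, mu) = √(1.4) ≈ 1.1832


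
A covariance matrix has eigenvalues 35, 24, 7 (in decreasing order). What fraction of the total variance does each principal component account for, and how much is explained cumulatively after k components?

Step 1 — total variance = trace(Sigma) = Σ λ_i = 35 + 24 + 7 = 66.

Step 2 — fraction explained by component i = λ_i / Σ λ:
  PC1: 35/66 = 0.5303
  PC2: 24/66 = 0.3636
  PC3: 7/66 = 0.1061

Step 3 — cumulative fraction after k components = (λ_1 + ... + λ_k) / Σ λ:
  k = 1: 35/66 = 0.5303
  k = 2: (35 + 24)/66 = 59/66 = 0.8939
  k = 3: (35 + 24 + 7)/66 = 66/66 = 1

Summary (fraction, with percent):

explained: PC1 0.5303 (53.03%), PC2 0.3636 (36.36%), PC3 0.1061 (10.61%);  cumulative: 0.5303, 0.8939, 1


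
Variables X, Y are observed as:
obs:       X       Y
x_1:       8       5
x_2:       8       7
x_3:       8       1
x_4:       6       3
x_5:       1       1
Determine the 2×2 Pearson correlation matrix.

Step 1 — column means:
  mean(X) = (8 + 8 + 8 + 6 + 1) / 5 = 31/5 = 6.2
  mean(Y) = (5 + 7 + 1 + 3 + 1) / 5 = 17/5 = 3.4

Step 2 — sample variances and covariances s[i,j] = (1/(n-1)) · Σ_k (x_{k,i} - mean_i) · (x_{k,j} - mean_j), with n-1 = 4:
  s[X,X] = ((1.8)·(1.8) + (1.8)·(1.8) + (1.8)·(1.8) + (-0.2)·(-0.2) + (-5.2)·(-5.2)) / 4 = 36.8/4 = 9.2
  s[X,Y] = ((1.8)·(1.6) + (1.8)·(3.6) + (1.8)·(-2.4) + (-0.2)·(-0.4) + (-5.2)·(-2.4)) / 4 = 17.6/4 = 4.4
  s[Y,Y] = ((1.6)·(1.6) + (3.6)·(3.6) + (-2.4)·(-2.4) + (-0.4)·(-0.4) + (-2.4)·(-2.4)) / 4 = 27.2/4 = 6.8
  Sample standard deviations s_i = √(s[i,i]):
  s(X) = √(9.2) = 3.0332
  s(Y) = √(6.8) = 2.6077

Step 3 — r_{ij} = s_{ij} / (s_i · s_j):
  r[X,X] = 1 (diagonal).
  r[X,Y] = 4.4 / (3.0332 · 2.6077) = 4.4 / 7.9095 = 0.5563
  r[Y,Y] = 1 (diagonal).

R is symmetric with unit diagonal. Assembling:

R = [[1, 0.5563],
 [0.5563, 1]]


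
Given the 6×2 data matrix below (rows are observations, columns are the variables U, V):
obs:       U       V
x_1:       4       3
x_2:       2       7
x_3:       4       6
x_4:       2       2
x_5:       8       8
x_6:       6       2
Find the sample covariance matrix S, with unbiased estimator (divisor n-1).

Step 1 — column means:
  mean(U) = (4 + 2 + 4 + 2 + 8 + 6) / 6 = 26/6 = 4.3333
  mean(V) = (3 + 7 + 6 + 2 + 8 + 2) / 6 = 28/6 = 4.6667

Step 2 — sample covariance S[i,j] = (1/(n-1)) · Σ_k (x_{k,i} - mean_i) · (x_{k,j} - mean_j), with n-1 = 5.
  S[U,U] = ((-0.3333)·(-0.3333) + (-2.3333)·(-2.3333) + (-0.3333)·(-0.3333) + (-2.3333)·(-2.3333) + (3.6667)·(3.6667) + (1.6667)·(1.6667)) / 5 = 27.3333/5 = 5.4667
  S[U,V] = ((-0.3333)·(-1.6667) + (-2.3333)·(2.3333) + (-0.3333)·(1.3333) + (-2.3333)·(-2.6667) + (3.6667)·(3.3333) + (1.6667)·(-2.6667)) / 5 = 8.6667/5 = 1.7333
  S[V,V] = ((-1.6667)·(-1.6667) + (2.3333)·(2.3333) + (1.3333)·(1.3333) + (-2.6667)·(-2.6667) + (3.3333)·(3.3333) + (-2.6667)·(-2.6667)) / 5 = 35.3333/5 = 7.0667

S is symmetric (S[j,i] = S[i,j]). Assembling:

S = [[5.4667, 1.7333],
 [1.7333, 7.0667]]


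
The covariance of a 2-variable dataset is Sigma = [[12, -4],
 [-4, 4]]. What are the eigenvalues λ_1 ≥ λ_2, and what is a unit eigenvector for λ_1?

Step 1 — characteristic polynomial of 2×2 Sigma:
  det(Sigma - λI) = λ² - trace · λ + det = 0.
  trace = 12 + 4 = 16, det = 12·4 - (-4)² = 32.
Step 2 — discriminant:
  Δ = trace² - 4·det = 256 - 128 = 128.
Step 3 — eigenvalues:
  λ = (trace ± √Δ)/2 = (16 ± 11.3137)/2,
  λ_1 = 13.6569,  λ_2 = 2.3431.

Step 4 — unit eigenvector for λ_1: solve (Sigma - λ_1 I)v = 0. First row:
  (12 - 13.6569)·v_x + (-4)·v_y = 0, i.e. (-1.6569)·v_x + (-4)·v_y = 0,
  so v ∝ (b, λ_1 - a) = (-4, 1.6569); multiply by -1 so the first entry is positive: u = (4, -1.6569).
  ||u|| = √((4)² + (-1.6569)²) = √(18.7452) ≈ 4.3296,
  v_1 = u/||u|| ≈ (0.9239, -0.3827) (||v_1|| = 1).

λ_1 = 13.6569,  λ_2 = 2.3431;  v_1 ≈ (0.9239, -0.3827)


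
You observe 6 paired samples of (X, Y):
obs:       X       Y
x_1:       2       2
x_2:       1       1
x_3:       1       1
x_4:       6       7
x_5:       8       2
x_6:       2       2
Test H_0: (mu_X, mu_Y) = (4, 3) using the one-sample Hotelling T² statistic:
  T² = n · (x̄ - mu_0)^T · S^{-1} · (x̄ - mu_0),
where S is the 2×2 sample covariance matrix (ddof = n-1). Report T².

Step 1 — sample mean vector:
  mean(X) = (2 + 1 + 1 + 6 + 8 + 2) / 6 = 20/6 = 3.3333
  mean(Y) = (2 + 1 + 1 + 7 + 2 + 2) / 6 = 15/6 = 2.5
  x̄ = (3.3333, 2.5),  deviation x̄ - mu_0 = (3.3333, 2.5) - (4, 3) = (-0.6667, -0.5).

Step 2 — sample covariance matrix, S[i,j] = (1/(n-1)) · Σ_k (x_{k,i} - mean_i) · (x_{k,j} - mean_j), divisor n-1 = 5:
  S[X,X] = ((-1.3333)·(-1.3333) + (-2.3333)·(-2.3333) + (-2.3333)·(-2.3333) + (2.6667)·(2.6667) + (4.6667)·(4.6667) + (-1.3333)·(-1.3333)) / 5 = 43.3333/5 = 8.6667
  S[X,Y] = ((-1.3333)·(-0.5) + (-2.3333)·(-1.5) + (-2.3333)·(-1.5) + (2.6667)·(4.5) + (4.6667)·(-0.5) + (-1.3333)·(-0.5)) / 5 = 18/5 = 3.6
  S[Y,Y] = ((-0.5)·(-0.5) + (-1.5)·(-1.5) + (-1.5)·(-1.5) + (4.5)·(4.5) + (-0.5)·(-0.5) + (-0.5)·(-0.5)) / 5 = 25.5/5 = 5.1
  S = [[8.6667, 3.6],
 [3.6, 5.1]].

Step 3 — invert S. det(S) = 8.6667·5.1 - (3.6)² = 31.24.
  S^{-1} = (1/det) · [[d, -b], [-b, a]] = [[0.1633, -0.1152],
 [-0.1152, 0.2774]].

Step 4 — quadratic form (x̄ - mu_0)^T · S^{-1} · (x̄ - mu_0):
  S^{-1} · (x̄ - mu_0) = (-0.0512, -0.0619),
  (x̄ - mu_0)^T · [...] = (-0.6667)·(-0.0512) + (-0.5)·(-0.0619) = 0.0651.

Step 5 — scale by n: T² = 6 · 0.0651 = 0.3905.

T² ≈ 0.3905


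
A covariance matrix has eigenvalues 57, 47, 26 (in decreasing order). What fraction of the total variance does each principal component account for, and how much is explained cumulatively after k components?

Step 1 — total variance = trace(Sigma) = Σ λ_i = 57 + 47 + 26 = 130.

Step 2 — fraction explained by component i = λ_i / Σ λ:
  PC1: 57/130 = 0.4385
  PC2: 47/130 = 0.3615
  PC3: 26/130 = 0.2

Step 3 — cumulative fraction after k components = (λ_1 + ... + λ_k) / Σ λ:
  k = 1: 57/130 = 0.4385
  k = 2: (57 + 47)/130 = 104/130 = 0.8
  k = 3: (57 + 47 + 26)/130 = 130/130 = 1

Summary (fraction, with percent):

explained: PC1 0.4385 (43.85%), PC2 0.3615 (36.15%), PC3 0.2 (20%);  cumulative: 0.4385, 0.8, 1


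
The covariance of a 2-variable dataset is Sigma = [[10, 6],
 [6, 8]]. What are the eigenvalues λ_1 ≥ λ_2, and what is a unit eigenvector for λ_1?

Step 1 — characteristic polynomial of 2×2 Sigma:
  det(Sigma - λI) = λ² - trace · λ + det = 0.
  trace = 10 + 8 = 18, det = 10·8 - (6)² = 44.
Step 2 — discriminant:
  Δ = trace² - 4·det = 324 - 176 = 148.
Step 3 — eigenvalues:
  λ = (trace ± √Δ)/2 = (18 ± 12.1655)/2,
  λ_1 = 15.0828,  λ_2 = 2.9172.

Step 4 — unit eigenvector for λ_1: solve (Sigma - λ_1 I)v = 0. First row:
  (10 - 15.0828)·v_x + (6)·v_y = 0, i.e. (-5.0828)·v_x + (6)·v_y = 0,
  so v ∝ (b, λ_1 - a) = (6, 5.0828) = u.
  ||u|| = √((6)² + (5.0828)²) = √(61.8345) ≈ 7.8635,
  v_1 = u/||u|| ≈ (0.763, 0.6464) (||v_1|| = 1).

λ_1 = 15.0828,  λ_2 = 2.9172;  v_1 ≈ (0.763, 0.6464)


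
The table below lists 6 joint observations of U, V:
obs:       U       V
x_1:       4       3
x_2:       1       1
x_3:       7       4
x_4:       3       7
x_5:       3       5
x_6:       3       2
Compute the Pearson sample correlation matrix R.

Step 1 — column means:
  mean(U) = (4 + 1 + 7 + 3 + 3 + 3) / 6 = 21/6 = 3.5
  mean(V) = (3 + 1 + 4 + 7 + 5 + 2) / 6 = 22/6 = 3.6667

Step 2 — sample variances and covariances s[i,j] = (1/(n-1)) · Σ_k (x_{k,i} - mean_i) · (x_{k,j} - mean_j), with n-1 = 5:
  s[U,U] = ((0.5)·(0.5) + (-2.5)·(-2.5) + (3.5)·(3.5) + (-0.5)·(-0.5) + (-0.5)·(-0.5) + (-0.5)·(-0.5)) / 5 = 19.5/5 = 3.9
  s[U,V] = ((0.5)·(-0.6667) + (-2.5)·(-2.6667) + (3.5)·(0.3333) + (-0.5)·(3.3333) + (-0.5)·(1.3333) + (-0.5)·(-1.6667)) / 5 = 6/5 = 1.2
  s[V,V] = ((-0.6667)·(-0.6667) + (-2.6667)·(-2.6667) + (0.3333)·(0.3333) + (3.3333)·(3.3333) + (1.3333)·(1.3333) + (-1.6667)·(-1.6667)) / 5 = 23.3333/5 = 4.6667
  Sample standard deviations s_i = √(s[i,i]):
  s(U) = √(3.9) = 1.9748
  s(V) = √(4.6667) = 2.1602

Step 3 — r_{ij} = s_{ij} / (s_i · s_j):
  r[U,U] = 1 (diagonal).
  r[U,V] = 1.2 / (1.9748 · 2.1602) = 1.2 / 4.2661 = 0.2813
  r[V,V] = 1 (diagonal).

R is symmetric with unit diagonal. Assembling:

R = [[1, 0.2813],
 [0.2813, 1]]


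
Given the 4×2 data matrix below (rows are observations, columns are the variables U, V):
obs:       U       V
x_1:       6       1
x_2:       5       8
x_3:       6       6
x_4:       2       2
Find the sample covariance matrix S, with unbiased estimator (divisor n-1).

Step 1 — column means:
  mean(U) = (6 + 5 + 6 + 2) / 4 = 19/4 = 4.75
  mean(V) = (1 + 8 + 6 + 2) / 4 = 17/4 = 4.25

Step 2 — sample covariance S[i,j] = (1/(n-1)) · Σ_k (x_{k,i} - mean_i) · (x_{k,j} - mean_j), with n-1 = 3.
  S[U,U] = ((1.25)·(1.25) + (0.25)·(0.25) + (1.25)·(1.25) + (-2.75)·(-2.75)) / 3 = 10.75/3 = 3.5833
  S[U,V] = ((1.25)·(-3.25) + (0.25)·(3.75) + (1.25)·(1.75) + (-2.75)·(-2.25)) / 3 = 5.25/3 = 1.75
  S[V,V] = ((-3.25)·(-3.25) + (3.75)·(3.75) + (1.75)·(1.75) + (-2.25)·(-2.25)) / 3 = 32.75/3 = 10.9167

S is symmetric (S[j,i] = S[i,j]). Assembling:

S = [[3.5833, 1.75],
 [1.75, 10.9167]]


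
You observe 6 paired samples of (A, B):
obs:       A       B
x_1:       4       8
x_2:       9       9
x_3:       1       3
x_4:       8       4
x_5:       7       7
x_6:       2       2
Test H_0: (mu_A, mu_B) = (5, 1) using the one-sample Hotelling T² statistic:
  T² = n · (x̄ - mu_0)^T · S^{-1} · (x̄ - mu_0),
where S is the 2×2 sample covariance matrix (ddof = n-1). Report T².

Step 1 — sample mean vector:
  mean(A) = (4 + 9 + 1 + 8 + 7 + 2) / 6 = 31/6 = 5.1667
  mean(B) = (8 + 9 + 3 + 4 + 7 + 2) / 6 = 33/6 = 5.5
  x̄ = (5.1667, 5.5),  deviation x̄ - mu_0 = (5.1667, 5.5) - (5, 1) = (0.1667, 4.5).

Step 2 — sample covariance matrix, S[i,j] = (1/(n-1)) · Σ_k (x_{k,i} - mean_i) · (x_{k,j} - mean_j), divisor n-1 = 5:
  S[A,A] = ((-1.1667)·(-1.1667) + (3.8333)·(3.8333) + (-4.1667)·(-4.1667) + (2.8333)·(2.8333) + (1.8333)·(1.8333) + (-3.1667)·(-3.1667)) / 5 = 54.8333/5 = 10.9667
  S[A,B] = ((-1.1667)·(2.5) + (3.8333)·(3.5) + (-4.1667)·(-2.5) + (2.8333)·(-1.5) + (1.8333)·(1.5) + (-3.1667)·(-3.5)) / 5 = 30.5/5 = 6.1
  S[B,B] = ((2.5)·(2.5) + (3.5)·(3.5) + (-2.5)·(-2.5) + (-1.5)·(-1.5) + (1.5)·(1.5) + (-3.5)·(-3.5)) / 5 = 41.5/5 = 8.3
  S = [[10.9667, 6.1],
 [6.1, 8.3]].

Step 3 — invert S. det(S) = 10.9667·8.3 - (6.1)² = 53.8133.
  S^{-1} = (1/det) · [[d, -b], [-b, a]] = [[0.1542, -0.1134],
 [-0.1134, 0.2038]].

Step 4 — quadratic form (x̄ - mu_0)^T · S^{-1} · (x̄ - mu_0):
  S^{-1} · (x̄ - mu_0) = (-0.4844, 0.8982),
  (x̄ - mu_0)^T · [...] = (0.1667)·(-0.4844) + (4.5)·(0.8982) = 3.961.

Step 5 — scale by n: T² = 6 · 3.961 = 23.7661.

T² ≈ 23.7661


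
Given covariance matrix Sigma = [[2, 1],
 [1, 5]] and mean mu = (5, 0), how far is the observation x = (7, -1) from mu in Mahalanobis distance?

Step 1 — centre the observation: (x - mu) = (2, -1).

Step 2 — invert Sigma. det(Sigma) = 2·5 - (1)² = 9.
  Sigma^{-1} = (1/det) · [[d, -b], [-b, a]] = [[0.5556, -0.1111],
 [-0.1111, 0.2222]].

Step 3 — form the quadratic (x - mu)^T · Sigma^{-1} · (x - mu):
  Sigma^{-1} · (x - mu) = (1.2222, -0.4444).
  (x - mu)^T · [Sigma^{-1} · (x - mu)] = (2)·(1.2222) + (-1)·(-0.4444) = 2.8889.

Step 4 — take square root: d = √(2.8889) ≈ 1.6997.

d(x, mu) = √(2.8889) ≈ 1.6997


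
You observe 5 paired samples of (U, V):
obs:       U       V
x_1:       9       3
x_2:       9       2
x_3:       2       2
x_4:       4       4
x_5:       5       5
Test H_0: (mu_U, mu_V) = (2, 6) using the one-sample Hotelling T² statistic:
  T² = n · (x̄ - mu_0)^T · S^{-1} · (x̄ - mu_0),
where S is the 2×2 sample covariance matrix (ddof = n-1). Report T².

Step 1 — sample mean vector:
  mean(U) = (9 + 9 + 2 + 4 + 5) / 5 = 29/5 = 5.8
  mean(V) = (3 + 2 + 2 + 4 + 5) / 5 = 16/5 = 3.2
  x̄ = (5.8, 3.2),  deviation x̄ - mu_0 = (5.8, 3.2) - (2, 6) = (3.8, -2.8).

Step 2 — sample covariance matrix, S[i,j] = (1/(n-1)) · Σ_k (x_{k,i} - mean_i) · (x_{k,j} - mean_j), divisor n-1 = 4:
  S[U,U] = ((3.2)·(3.2) + (3.2)·(3.2) + (-3.8)·(-3.8) + (-1.8)·(-1.8) + (-0.8)·(-0.8)) / 4 = 38.8/4 = 9.7
  S[U,V] = ((3.2)·(-0.2) + (3.2)·(-1.2) + (-3.8)·(-1.2) + (-1.8)·(0.8) + (-0.8)·(1.8)) / 4 = -2.8/4 = -0.7
  S[V,V] = ((-0.2)·(-0.2) + (-1.2)·(-1.2) + (-1.2)·(-1.2) + (0.8)·(0.8) + (1.8)·(1.8)) / 4 = 6.8/4 = 1.7
  S = [[9.7, -0.7],
 [-0.7, 1.7]].

Step 3 — invert S. det(S) = 9.7·1.7 - (-0.7)² = 16.
  S^{-1} = (1/det) · [[d, -b], [-b, a]] = [[0.1062, 0.0438],
 [0.0438, 0.6063]].

Step 4 — quadratic form (x̄ - mu_0)^T · S^{-1} · (x̄ - mu_0):
  S^{-1} · (x̄ - mu_0) = (0.2812, -1.5312),
  (x̄ - mu_0)^T · [...] = (3.8)·(0.2812) + (-2.8)·(-1.5312) = 5.3562.

Step 5 — scale by n: T² = 5 · 5.3562 = 26.7812.

T² ≈ 26.7812


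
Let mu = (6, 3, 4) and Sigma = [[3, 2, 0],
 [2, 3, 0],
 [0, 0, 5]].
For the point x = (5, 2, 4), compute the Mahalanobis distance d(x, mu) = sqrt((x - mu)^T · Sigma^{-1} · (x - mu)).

Step 1 — centre the observation: (x - mu) = (-1, -1, 0).

Step 2 — invert Sigma (cofactor / det for 3×3, or solve directly):
  Sigma^{-1} = [[0.6, -0.4, 0],
 [-0.4, 0.6, 0],
 [0, 0, 0.2]].

Step 3 — form the quadratic (x - mu)^T · Sigma^{-1} · (x - mu):
  Sigma^{-1} · (x - mu) = (-0.2, -0.2, 0).
  (x - mu)^T · [Sigma^{-1} · (x - mu)] = (-1)·(-0.2) + (-1)·(-0.2) + (0)·(0) = 0.4.

Step 4 — take square root: d = √(0.4) ≈ 0.6325.

d(x, mu) = √(0.4) ≈ 0.6325


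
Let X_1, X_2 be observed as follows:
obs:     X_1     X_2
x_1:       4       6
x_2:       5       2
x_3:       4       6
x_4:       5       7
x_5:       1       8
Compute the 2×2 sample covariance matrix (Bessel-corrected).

Step 1 — column means:
  mean(X_1) = (4 + 5 + 4 + 5 + 1) / 5 = 19/5 = 3.8
  mean(X_2) = (6 + 2 + 6 + 7 + 8) / 5 = 29/5 = 5.8

Step 2 — sample covariance S[i,j] = (1/(n-1)) · Σ_k (x_{k,i} - mean_i) · (x_{k,j} - mean_j), with n-1 = 4.
  S[X_1,X_1] = ((0.2)·(0.2) + (1.2)·(1.2) + (0.2)·(0.2) + (1.2)·(1.2) + (-2.8)·(-2.8)) / 4 = 10.8/4 = 2.7
  S[X_1,X_2] = ((0.2)·(0.2) + (1.2)·(-3.8) + (0.2)·(0.2) + (1.2)·(1.2) + (-2.8)·(2.2)) / 4 = -9.2/4 = -2.3
  S[X_2,X_2] = ((0.2)·(0.2) + (-3.8)·(-3.8) + (0.2)·(0.2) + (1.2)·(1.2) + (2.2)·(2.2)) / 4 = 20.8/4 = 5.2

S is symmetric (S[j,i] = S[i,j]). Assembling:

S = [[2.7, -2.3],
 [-2.3, 5.2]]


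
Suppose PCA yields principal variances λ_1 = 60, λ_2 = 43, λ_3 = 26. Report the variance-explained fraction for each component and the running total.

Step 1 — total variance = trace(Sigma) = Σ λ_i = 60 + 43 + 26 = 129.

Step 2 — fraction explained by component i = λ_i / Σ λ:
  PC1: 60/129 = 0.4651
  PC2: 43/129 = 0.3333
  PC3: 26/129 = 0.2016

Step 3 — cumulative fraction after k components = (λ_1 + ... + λ_k) / Σ λ:
  k = 1: 60/129 = 0.4651
  k = 2: (60 + 43)/129 = 103/129 = 0.7984
  k = 3: (60 + 43 + 26)/129 = 129/129 = 1

Summary (fraction, with percent):

explained: PC1 0.4651 (46.51%), PC2 0.3333 (33.33%), PC3 0.2016 (20.16%);  cumulative: 0.4651, 0.7984, 1


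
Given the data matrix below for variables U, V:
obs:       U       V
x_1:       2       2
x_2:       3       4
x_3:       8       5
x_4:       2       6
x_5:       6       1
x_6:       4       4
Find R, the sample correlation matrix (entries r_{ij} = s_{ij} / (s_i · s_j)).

Step 1 — column means:
  mean(U) = (2 + 3 + 8 + 2 + 6 + 4) / 6 = 25/6 = 4.1667
  mean(V) = (2 + 4 + 5 + 6 + 1 + 4) / 6 = 22/6 = 3.6667

Step 2 — sample variances and covariances s[i,j] = (1/(n-1)) · Σ_k (x_{k,i} - mean_i) · (x_{k,j} - mean_j), with n-1 = 5:
  s[U,U] = ((-2.1667)·(-2.1667) + (-1.1667)·(-1.1667) + (3.8333)·(3.8333) + (-2.1667)·(-2.1667) + (1.8333)·(1.8333) + (-0.1667)·(-0.1667)) / 5 = 28.8333/5 = 5.7667
  s[U,V] = ((-2.1667)·(-1.6667) + (-1.1667)·(0.3333) + (3.8333)·(1.3333) + (-2.1667)·(2.3333) + (1.8333)·(-2.6667) + (-0.1667)·(0.3333)) / 5 = -1.6667/5 = -0.3333
  s[V,V] = ((-1.6667)·(-1.6667) + (0.3333)·(0.3333) + (1.3333)·(1.3333) + (2.3333)·(2.3333) + (-2.6667)·(-2.6667) + (0.3333)·(0.3333)) / 5 = 17.3333/5 = 3.4667
  Sample standard deviations s_i = √(s[i,i]):
  s(U) = √(5.7667) = 2.4014
  s(V) = √(3.4667) = 1.8619

Step 3 — r_{ij} = s_{ij} / (s_i · s_j):
  r[U,U] = 1 (diagonal).
  r[U,V] = -0.3333 / (2.4014 · 1.8619) = -0.3333 / 4.4711 = -0.0746
  r[V,V] = 1 (diagonal).

R is symmetric with unit diagonal. Assembling:

R = [[1, -0.0746],
 [-0.0746, 1]]


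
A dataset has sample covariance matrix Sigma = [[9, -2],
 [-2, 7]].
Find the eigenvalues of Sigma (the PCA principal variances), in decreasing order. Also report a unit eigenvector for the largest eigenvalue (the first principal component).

Step 1 — characteristic polynomial of 2×2 Sigma:
  det(Sigma - λI) = λ² - trace · λ + det = 0.
  trace = 9 + 7 = 16, det = 9·7 - (-2)² = 59.
Step 2 — discriminant:
  Δ = trace² - 4·det = 256 - 236 = 20.
Step 3 — eigenvalues:
  λ = (trace ± √Δ)/2 = (16 ± 4.4721)/2,
  λ_1 = 10.2361,  λ_2 = 5.7639.

Step 4 — unit eigenvector for λ_1: solve (Sigma - λ_1 I)v = 0. First row:
  (9 - 10.2361)·v_x + (-2)·v_y = 0, i.e. (-1.2361)·v_x + (-2)·v_y = 0,
  so v ∝ (b, λ_1 - a) = (-2, 1.2361); multiply by -1 so the first entry is positive: u = (2, -1.2361).
  ||u|| = √((2)² + (-1.2361)²) = √(5.5279) ≈ 2.3511,
  v_1 = u/||u|| ≈ (0.8507, -0.5257) (||v_1|| = 1).

λ_1 = 10.2361,  λ_2 = 5.7639;  v_1 ≈ (0.8507, -0.5257)


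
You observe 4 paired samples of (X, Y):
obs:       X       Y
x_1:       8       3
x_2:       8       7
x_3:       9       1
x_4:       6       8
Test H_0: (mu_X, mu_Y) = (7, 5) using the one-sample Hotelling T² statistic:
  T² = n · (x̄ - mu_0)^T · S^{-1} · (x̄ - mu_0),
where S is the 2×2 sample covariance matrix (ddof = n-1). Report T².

Step 1 — sample mean vector:
  mean(X) = (8 + 8 + 9 + 6) / 4 = 31/4 = 7.75
  mean(Y) = (3 + 7 + 1 + 8) / 4 = 19/4 = 4.75
  x̄ = (7.75, 4.75),  deviation x̄ - mu_0 = (7.75, 4.75) - (7, 5) = (0.75, -0.25).

Step 2 — sample covariance matrix, S[i,j] = (1/(n-1)) · Σ_k (x_{k,i} - mean_i) · (x_{k,j} - mean_j), divisor n-1 = 3:
  S[X,X] = ((0.25)·(0.25) + (0.25)·(0.25) + (1.25)·(1.25) + (-1.75)·(-1.75)) / 3 = 4.75/3 = 1.5833
  S[X,Y] = ((0.25)·(-1.75) + (0.25)·(2.25) + (1.25)·(-3.75) + (-1.75)·(3.25)) / 3 = -10.25/3 = -3.4167
  S[Y,Y] = ((-1.75)·(-1.75) + (2.25)·(2.25) + (-3.75)·(-3.75) + (3.25)·(3.25)) / 3 = 32.75/3 = 10.9167
  S = [[1.5833, -3.4167],
 [-3.4167, 10.9167]].

Step 3 — invert S. det(S) = 1.5833·10.9167 - (-3.4167)² = 5.6111.
  S^{-1} = (1/det) · [[d, -b], [-b, a]] = [[1.9455, 0.6089],
 [0.6089, 0.2822]].

Step 4 — quadratic form (x̄ - mu_0)^T · S^{-1} · (x̄ - mu_0):
  S^{-1} · (x̄ - mu_0) = (1.3069, 0.3861),
  (x̄ - mu_0)^T · [...] = (0.75)·(1.3069) + (-0.25)·(0.3861) = 0.8837.

Step 5 — scale by n: T² = 4 · 0.8837 = 3.5347.

T² ≈ 3.5347


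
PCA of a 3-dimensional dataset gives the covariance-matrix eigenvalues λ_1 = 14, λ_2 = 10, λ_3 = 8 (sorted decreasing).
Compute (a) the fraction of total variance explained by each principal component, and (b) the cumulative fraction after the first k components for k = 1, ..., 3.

Step 1 — total variance = trace(Sigma) = Σ λ_i = 14 + 10 + 8 = 32.

Step 2 — fraction explained by component i = λ_i / Σ λ:
  PC1: 14/32 = 0.4375
  PC2: 10/32 = 0.3125
  PC3: 8/32 = 0.25

Step 3 — cumulative fraction after k components = (λ_1 + ... + λ_k) / Σ λ:
  k = 1: 14/32 = 0.4375
  k = 2: (14 + 10)/32 = 24/32 = 0.75
  k = 3: (14 + 10 + 8)/32 = 32/32 = 1

Summary (fraction, with percent):

explained: PC1 0.4375 (43.75%), PC2 0.3125 (31.25%), PC3 0.25 (25%);  cumulative: 0.4375, 0.75, 1


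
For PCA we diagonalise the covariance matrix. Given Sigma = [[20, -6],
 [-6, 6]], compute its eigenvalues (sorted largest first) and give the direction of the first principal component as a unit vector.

Step 1 — characteristic polynomial of 2×2 Sigma:
  det(Sigma - λI) = λ² - trace · λ + det = 0.
  trace = 20 + 6 = 26, det = 20·6 - (-6)² = 84.
Step 2 — discriminant:
  Δ = trace² - 4·det = 676 - 336 = 340.
Step 3 — eigenvalues:
  λ = (trace ± √Δ)/2 = (26 ± 18.4391)/2,
  λ_1 = 22.2195,  λ_2 = 3.7805.

Step 4 — unit eigenvector for λ_1: solve (Sigma - λ_1 I)v = 0. First row:
  (20 - 22.2195)·v_x + (-6)·v_y = 0, i.e. (-2.2195)·v_x + (-6)·v_y = 0,
  so v ∝ (b, λ_1 - a) = (-6, 2.2195); multiply by -1 so the first entry is positive: u = (6, -2.2195).
  ||u|| = √((6)² + (-2.2195)²) = √(40.9264) ≈ 6.3974,
  v_1 = u/||u|| ≈ (0.9379, -0.3469) (||v_1|| = 1).

λ_1 = 22.2195,  λ_2 = 3.7805;  v_1 ≈ (0.9379, -0.3469)


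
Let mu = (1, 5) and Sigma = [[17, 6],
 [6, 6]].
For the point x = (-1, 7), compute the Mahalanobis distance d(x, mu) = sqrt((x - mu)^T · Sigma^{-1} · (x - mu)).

Step 1 — centre the observation: (x - mu) = (-2, 2).

Step 2 — invert Sigma. det(Sigma) = 17·6 - (6)² = 66.
  Sigma^{-1} = (1/det) · [[d, -b], [-b, a]] = [[0.0909, -0.0909],
 [-0.0909, 0.2576]].

Step 3 — form the quadratic (x - mu)^T · Sigma^{-1} · (x - mu):
  Sigma^{-1} · (x - mu) = (-0.3636, 0.697).
  (x - mu)^T · [Sigma^{-1} · (x - mu)] = (-2)·(-0.3636) + (2)·(0.697) = 2.1212.

Step 4 — take square root: d = √(2.1212) ≈ 1.4564.

d(x, mu) = √(2.1212) ≈ 1.4564


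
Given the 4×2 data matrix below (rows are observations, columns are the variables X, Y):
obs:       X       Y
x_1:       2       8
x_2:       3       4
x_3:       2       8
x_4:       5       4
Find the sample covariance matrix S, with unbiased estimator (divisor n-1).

Step 1 — column means:
  mean(X) = (2 + 3 + 2 + 5) / 4 = 12/4 = 3
  mean(Y) = (8 + 4 + 8 + 4) / 4 = 24/4 = 6

Step 2 — sample covariance S[i,j] = (1/(n-1)) · Σ_k (x_{k,i} - mean_i) · (x_{k,j} - mean_j), with n-1 = 3.
  S[X,X] = ((-1)·(-1) + (0)·(0) + (-1)·(-1) + (2)·(2)) / 3 = 6/3 = 2
  S[X,Y] = ((-1)·(2) + (0)·(-2) + (-1)·(2) + (2)·(-2)) / 3 = -8/3 = -2.6667
  S[Y,Y] = ((2)·(2) + (-2)·(-2) + (2)·(2) + (-2)·(-2)) / 3 = 16/3 = 5.3333

S is symmetric (S[j,i] = S[i,j]). Assembling:

S = [[2, -2.6667],
 [-2.6667, 5.3333]]


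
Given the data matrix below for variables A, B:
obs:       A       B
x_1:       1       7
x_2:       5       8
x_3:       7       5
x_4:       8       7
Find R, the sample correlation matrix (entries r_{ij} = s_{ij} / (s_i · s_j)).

Step 1 — column means:
  mean(A) = (1 + 5 + 7 + 8) / 4 = 21/4 = 5.25
  mean(B) = (7 + 8 + 5 + 7) / 4 = 27/4 = 6.75

Step 2 — sample variances and covariances s[i,j] = (1/(n-1)) · Σ_k (x_{k,i} - mean_i) · (x_{k,j} - mean_j), with n-1 = 3:
  s[A,A] = ((-4.25)·(-4.25) + (-0.25)·(-0.25) + (1.75)·(1.75) + (2.75)·(2.75)) / 3 = 28.75/3 = 9.5833
  s[A,B] = ((-4.25)·(0.25) + (-0.25)·(1.25) + (1.75)·(-1.75) + (2.75)·(0.25)) / 3 = -3.75/3 = -1.25
  s[B,B] = ((0.25)·(0.25) + (1.25)·(1.25) + (-1.75)·(-1.75) + (0.25)·(0.25)) / 3 = 4.75/3 = 1.5833
  Sample standard deviations s_i = √(s[i,i]):
  s(A) = √(9.5833) = 3.0957
  s(B) = √(1.5833) = 1.2583

Step 3 — r_{ij} = s_{ij} / (s_i · s_j):
  r[A,A] = 1 (diagonal).
  r[A,B] = -1.25 / (3.0957 · 1.2583) = -1.25 / 3.8953 = -0.3209
  r[B,B] = 1 (diagonal).

R is symmetric with unit diagonal. Assembling:

R = [[1, -0.3209],
 [-0.3209, 1]]


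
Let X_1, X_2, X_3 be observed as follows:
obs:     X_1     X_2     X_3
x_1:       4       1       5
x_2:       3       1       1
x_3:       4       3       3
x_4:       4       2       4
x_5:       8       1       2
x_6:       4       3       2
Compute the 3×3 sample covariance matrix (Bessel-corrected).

Step 1 — column means:
  mean(X_1) = (4 + 3 + 4 + 4 + 8 + 4) / 6 = 27/6 = 4.5
  mean(X_2) = (1 + 1 + 3 + 2 + 1 + 3) / 6 = 11/6 = 1.8333
  mean(X_3) = (5 + 1 + 3 + 4 + 2 + 2) / 6 = 17/6 = 2.8333

Step 2 — sample covariance S[i,j] = (1/(n-1)) · Σ_k (x_{k,i} - mean_i) · (x_{k,j} - mean_j), with n-1 = 5.
  S[X_1,X_1] = ((-0.5)·(-0.5) + (-1.5)·(-1.5) + (-0.5)·(-0.5) + (-0.5)·(-0.5) + (3.5)·(3.5) + (-0.5)·(-0.5)) / 5 = 15.5/5 = 3.1
  S[X_1,X_2] = ((-0.5)·(-0.8333) + (-1.5)·(-0.8333) + (-0.5)·(1.1667) + (-0.5)·(0.1667) + (3.5)·(-0.8333) + (-0.5)·(1.1667)) / 5 = -2.5/5 = -0.5
  S[X_1,X_3] = ((-0.5)·(2.1667) + (-1.5)·(-1.8333) + (-0.5)·(0.1667) + (-0.5)·(1.1667) + (3.5)·(-0.8333) + (-0.5)·(-0.8333)) / 5 = -1.5/5 = -0.3
  S[X_2,X_2] = ((-0.8333)·(-0.8333) + (-0.8333)·(-0.8333) + (1.1667)·(1.1667) + (0.1667)·(0.1667) + (-0.8333)·(-0.8333) + (1.1667)·(1.1667)) / 5 = 4.8333/5 = 0.9667
  S[X_2,X_3] = ((-0.8333)·(2.1667) + (-0.8333)·(-1.8333) + (1.1667)·(0.1667) + (0.1667)·(1.1667) + (-0.8333)·(-0.8333) + (1.1667)·(-0.8333)) / 5 = -0.1667/5 = -0.0333
  S[X_3,X_3] = ((2.1667)·(2.1667) + (-1.8333)·(-1.8333) + (0.1667)·(0.1667) + (1.1667)·(1.1667) + (-0.8333)·(-0.8333) + (-0.8333)·(-0.8333)) / 5 = 10.8333/5 = 2.1667

S is symmetric (S[j,i] = S[i,j]). Assembling:

S = [[3.1, -0.5, -0.3],
 [-0.5, 0.9667, -0.0333],
 [-0.3, -0.0333, 2.1667]]


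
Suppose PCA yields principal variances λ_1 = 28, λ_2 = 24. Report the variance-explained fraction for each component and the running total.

Step 1 — total variance = trace(Sigma) = Σ λ_i = 28 + 24 = 52.

Step 2 — fraction explained by component i = λ_i / Σ λ:
  PC1: 28/52 = 0.5385
  PC2: 24/52 = 0.4615

Step 3 — cumulative fraction after k components = (λ_1 + ... + λ_k) / Σ λ:
  k = 1: 28/52 = 0.5385
  k = 2: (28 + 24)/52 = 52/52 = 1

Summary (fraction, with percent):

explained: PC1 0.5385 (53.85%), PC2 0.4615 (46.15%);  cumulative: 0.5385, 1
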